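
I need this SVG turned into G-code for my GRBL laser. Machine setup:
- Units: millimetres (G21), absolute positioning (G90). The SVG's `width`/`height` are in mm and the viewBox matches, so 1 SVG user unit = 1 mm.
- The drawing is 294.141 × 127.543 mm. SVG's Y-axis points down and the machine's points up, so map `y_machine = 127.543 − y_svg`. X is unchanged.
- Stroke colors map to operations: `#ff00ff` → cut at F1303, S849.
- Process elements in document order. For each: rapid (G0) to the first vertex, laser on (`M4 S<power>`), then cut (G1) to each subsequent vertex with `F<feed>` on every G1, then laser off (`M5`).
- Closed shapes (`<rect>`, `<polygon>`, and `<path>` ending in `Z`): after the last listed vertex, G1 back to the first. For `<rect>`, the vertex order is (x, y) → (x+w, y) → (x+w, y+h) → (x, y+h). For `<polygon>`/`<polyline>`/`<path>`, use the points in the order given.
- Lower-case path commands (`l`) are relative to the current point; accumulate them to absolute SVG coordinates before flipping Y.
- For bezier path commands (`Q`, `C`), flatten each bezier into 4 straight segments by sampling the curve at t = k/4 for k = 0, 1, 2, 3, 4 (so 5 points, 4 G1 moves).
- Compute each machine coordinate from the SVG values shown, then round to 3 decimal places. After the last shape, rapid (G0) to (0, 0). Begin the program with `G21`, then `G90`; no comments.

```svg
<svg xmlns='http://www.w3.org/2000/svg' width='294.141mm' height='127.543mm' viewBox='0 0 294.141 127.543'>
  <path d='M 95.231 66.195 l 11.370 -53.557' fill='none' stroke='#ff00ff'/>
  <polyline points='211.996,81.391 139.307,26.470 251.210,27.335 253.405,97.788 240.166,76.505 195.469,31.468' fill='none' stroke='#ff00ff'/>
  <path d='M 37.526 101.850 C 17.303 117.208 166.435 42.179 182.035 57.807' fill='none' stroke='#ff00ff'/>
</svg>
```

1 u = 1 mm; y_m = 127.543 − y.

[1] `<path>` line segment, #ff00ff→cut S849 F1303: (95.231,61.348) → (106.601,114.905)

[2] `<polyline>` open polyline, #ff00ff→cut S849 F1303: (211.996,46.152) → (139.307,101.073) → (251.210,100.208) → (253.405,29.755) → (240.166,51.038) → (195.469,96.075)

[3] `<path>` cubic bezier, #ff00ff→cut S849 F1303: (37.526,25.693) → (49.380,28.293) → (96.347,47.816) → (150.030,67.288) → (182.035,69.736)

G21
G90
G0 X95.231 Y61.348
M4 S849
G1 X106.601 Y114.905 F1303
M5
G0 X211.996 Y46.152
M4 S849
G1 X139.307 Y101.073 F1303
G1 X251.210 Y100.208 F1303
G1 X253.405 Y29.755 F1303
G1 X240.166 Y51.038 F1303
G1 X195.469 Y96.075 F1303
M5
G0 X37.526 Y25.693
M4 S849
G1 X49.380 Y28.293 F1303
G1 X96.347 Y47.816 F1303
G1 X150.030 Y67.288 F1303
G1 X182.035 Y69.736 F1303
M5
G0 X0.000 Y0.000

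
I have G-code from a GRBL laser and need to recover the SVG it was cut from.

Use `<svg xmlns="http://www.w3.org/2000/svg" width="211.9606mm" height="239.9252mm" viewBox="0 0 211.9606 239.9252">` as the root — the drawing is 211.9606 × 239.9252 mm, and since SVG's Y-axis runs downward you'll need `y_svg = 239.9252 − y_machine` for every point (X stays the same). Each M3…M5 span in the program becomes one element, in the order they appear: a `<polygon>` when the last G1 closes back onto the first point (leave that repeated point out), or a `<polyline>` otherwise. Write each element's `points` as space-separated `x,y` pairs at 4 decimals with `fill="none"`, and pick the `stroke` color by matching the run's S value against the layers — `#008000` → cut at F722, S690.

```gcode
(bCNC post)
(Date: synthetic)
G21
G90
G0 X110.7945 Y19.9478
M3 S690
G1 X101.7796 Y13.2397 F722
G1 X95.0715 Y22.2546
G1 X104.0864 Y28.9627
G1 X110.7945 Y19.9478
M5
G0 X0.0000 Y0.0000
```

<svg xmlns="http://www.w3.org/2000/svg" width="211.9606mm" height="239.9252mm" viewBox="0 0 211.9606 239.9252">
  <polygon points="110.7945,219.9774 101.7796,226.6855 95.0715,217.6706 104.0864,210.9625" fill="none" stroke="#008000"/>
</svg>

y_svg = 239.9252 − y_m. Every run uses S690, so all elements get stroke `#008000` (cut).

[1] closed run; points: 110.7945,219.9774 101.7796,226.6855 95.0715,217.6706 104.0864,210.9625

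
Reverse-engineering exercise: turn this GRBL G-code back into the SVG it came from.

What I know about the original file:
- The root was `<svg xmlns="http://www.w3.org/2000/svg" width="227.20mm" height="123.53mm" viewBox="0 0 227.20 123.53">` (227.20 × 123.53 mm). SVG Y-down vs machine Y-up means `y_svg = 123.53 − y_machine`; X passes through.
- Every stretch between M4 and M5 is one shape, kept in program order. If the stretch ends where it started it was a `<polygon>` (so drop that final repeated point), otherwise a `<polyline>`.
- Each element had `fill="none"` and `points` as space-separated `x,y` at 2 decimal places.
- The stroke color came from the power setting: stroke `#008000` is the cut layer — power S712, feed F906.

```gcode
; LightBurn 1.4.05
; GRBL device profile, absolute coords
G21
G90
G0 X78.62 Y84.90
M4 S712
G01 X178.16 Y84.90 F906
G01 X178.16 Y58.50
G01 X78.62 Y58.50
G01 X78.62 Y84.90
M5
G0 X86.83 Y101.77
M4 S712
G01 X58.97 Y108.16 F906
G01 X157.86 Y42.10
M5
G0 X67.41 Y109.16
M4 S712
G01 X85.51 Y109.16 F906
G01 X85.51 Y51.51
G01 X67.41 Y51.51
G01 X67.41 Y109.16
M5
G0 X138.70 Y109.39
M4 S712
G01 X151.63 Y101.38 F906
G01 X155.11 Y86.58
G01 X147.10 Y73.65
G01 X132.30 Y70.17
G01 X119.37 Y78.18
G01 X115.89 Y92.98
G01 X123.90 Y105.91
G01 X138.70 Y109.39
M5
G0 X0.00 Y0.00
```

<svg xmlns="http://www.w3.org/2000/svg" width="227.20mm" height="123.53mm" viewBox="0 0 227.20 123.53">
  <polygon points="78.62,38.63 178.16,38.63 178.16,65.03 78.62,65.03" fill="none" stroke="#008000"/>
  <polyline points="86.83,21.76 58.97,15.37 157.86,81.43" fill="none" stroke="#008000"/>
  <polygon points="67.41,14.37 85.51,14.37 85.51,72.02 67.41,72.02" fill="none" stroke="#008000"/>
  <polygon points="138.70,14.14 151.63,22.15 155.11,36.95 147.10,49.88 132.30,53.36 119.37,45.35 115.89,30.55 123.90,17.62" fill="none" stroke="#008000"/>
</svg>

Machine Y-up, SVG Y-down with viewBox height 123.53, so y_svg = 123.53 − y_machine; X carries over. Every run uses S712, so all elements get stroke `#008000` (cut).

Run 1: The run returns to its start, so emit a `<polygon>` with points (Y-flipped): 78.62,38.63 178.16,38.63 178.16,65.03 78.62,65.03.

Run 2: The run is open, so emit a `<polyline>` with points (Y-flipped): 86.83,21.76 58.97,15.37 157.86,81.43.

Run 3: The run returns to its start, so emit a `<polygon>` with points (Y-flipped): 67.41,14.37 85.51,14.37 85.51,72.02 67.41,72.02.

Run 4: The run returns to its start, so emit a `<polygon>` with points (Y-flipped): 138.70,14.14 151.63,22.15 155.11,36.95 147.10,49.88 132.30,53.36 119.37,45.35 115.89,30.55 123.90,17.62.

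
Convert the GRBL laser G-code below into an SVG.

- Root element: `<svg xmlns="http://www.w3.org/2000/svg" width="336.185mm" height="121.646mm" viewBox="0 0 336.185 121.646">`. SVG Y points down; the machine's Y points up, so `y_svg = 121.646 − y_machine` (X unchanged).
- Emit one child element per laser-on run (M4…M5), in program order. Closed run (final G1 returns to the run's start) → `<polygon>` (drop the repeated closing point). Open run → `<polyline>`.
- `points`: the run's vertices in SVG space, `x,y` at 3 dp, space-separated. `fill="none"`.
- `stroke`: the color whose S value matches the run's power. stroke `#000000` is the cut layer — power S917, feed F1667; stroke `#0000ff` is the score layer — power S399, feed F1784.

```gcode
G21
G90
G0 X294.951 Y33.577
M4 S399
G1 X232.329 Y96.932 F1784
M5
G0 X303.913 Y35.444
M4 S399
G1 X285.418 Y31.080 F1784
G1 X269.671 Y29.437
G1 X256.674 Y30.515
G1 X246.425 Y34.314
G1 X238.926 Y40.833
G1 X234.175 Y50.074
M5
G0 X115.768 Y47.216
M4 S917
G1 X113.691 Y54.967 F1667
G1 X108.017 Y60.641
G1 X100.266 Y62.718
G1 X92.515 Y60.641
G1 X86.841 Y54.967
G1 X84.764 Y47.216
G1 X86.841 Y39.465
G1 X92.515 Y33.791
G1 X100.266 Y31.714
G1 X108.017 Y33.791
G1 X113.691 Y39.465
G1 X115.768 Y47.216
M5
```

Machine Y-up, SVG Y-down with viewBox height 121.646, so y_svg = 121.646 − y_machine; X carries over.

Run 1: power S399 maps to stroke `#0000ff` (score). The run is open, so emit a `<polyline>` with points (Y-flipped): 294.951,88.069 232.329,24.714.

Run 2: S399 ⇒ score layer `#0000ff`. The run is open, so emit a `<polyline>` with points (Y-flipped): 303.913,86.202 285.418,90.566 269.671,92.209 256.674,91.131 246.425,87.332 238.926,80.813 234.175,71.572.

Run 3: power S917 maps to stroke `#000000` (cut). The run returns to its start, so emit a `<polygon>` with points (Y-flipped): 115.768,74.430 113.691,66.679 108.017,61.005 100.266,58.928 92.515,61.005 86.841,66.679 84.764,74.430 86.841,82.181 92.515,87.855 100.266,89.932 108.017,87.855 113.691,82.181.

<svg xmlns="http://www.w3.org/2000/svg" width="336.185mm" height="121.646mm" viewBox="0 0 336.185 121.646">
  <polyline points="294.951,88.069 232.329,24.714" fill="none" stroke="#0000ff"/>
  <polyline points="303.913,86.202 285.418,90.566 269.671,92.209 256.674,91.131 246.425,87.332 238.926,80.813 234.175,71.572" fill="none" stroke="#0000ff"/>
  <polygon points="115.768,74.430 113.691,66.679 108.017,61.005 100.266,58.928 92.515,61.005 86.841,66.679 84.764,74.430 86.841,82.181 92.515,87.855 100.266,89.932 108.017,87.855 113.691,82.181" fill="none" stroke="#000000"/>
</svg>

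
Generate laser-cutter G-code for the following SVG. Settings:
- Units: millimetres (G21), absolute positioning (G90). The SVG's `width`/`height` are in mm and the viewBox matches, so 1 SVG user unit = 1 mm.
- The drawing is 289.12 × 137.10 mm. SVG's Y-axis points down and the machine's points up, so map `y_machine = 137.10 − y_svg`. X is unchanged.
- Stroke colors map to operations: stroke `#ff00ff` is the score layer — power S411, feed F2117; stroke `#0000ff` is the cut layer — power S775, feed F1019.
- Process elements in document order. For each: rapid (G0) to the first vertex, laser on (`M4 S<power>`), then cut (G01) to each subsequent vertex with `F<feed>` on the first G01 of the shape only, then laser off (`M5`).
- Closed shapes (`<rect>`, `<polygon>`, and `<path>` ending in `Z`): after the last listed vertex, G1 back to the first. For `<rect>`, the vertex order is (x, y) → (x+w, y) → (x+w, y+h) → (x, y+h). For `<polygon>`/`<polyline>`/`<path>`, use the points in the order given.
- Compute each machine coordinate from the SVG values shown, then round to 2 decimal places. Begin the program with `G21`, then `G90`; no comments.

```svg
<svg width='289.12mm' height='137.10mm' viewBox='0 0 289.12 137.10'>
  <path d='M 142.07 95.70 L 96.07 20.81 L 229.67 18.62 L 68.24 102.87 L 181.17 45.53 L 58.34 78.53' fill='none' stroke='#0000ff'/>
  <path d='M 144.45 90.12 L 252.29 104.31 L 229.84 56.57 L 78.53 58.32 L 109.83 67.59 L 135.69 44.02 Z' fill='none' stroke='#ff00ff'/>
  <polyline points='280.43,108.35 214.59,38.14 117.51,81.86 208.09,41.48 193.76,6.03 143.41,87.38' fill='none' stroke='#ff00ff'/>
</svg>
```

G21
G90
G0 X142.07 Y41.40
M4 S775
G01 X96.07 Y116.29 F1019
G01 X229.67 Y118.48
G01 X68.24 Y34.23
G01 X181.17 Y91.57
G01 X58.34 Y58.57
M5
G0 X144.45 Y46.98
M4 S411
G01 X252.29 Y32.79 F2117
G01 X229.84 Y80.53
G01 X78.53 Y78.78
G01 X109.83 Y69.51
G01 X135.69 Y93.08
G01 X144.45 Y46.98
M5
G0 X280.43 Y28.75
M4 S411
G01 X214.59 Y98.96 F2117
G01 X117.51 Y55.24
G01 X208.09 Y95.62
G01 X193.76 Y131.07
G01 X143.41 Y49.72
M5

1 u = 1 mm; y_m = 137.10 − y.

[1] `<path>` open polyline, #0000ff→cut S775 F1019: (142.07,41.40) → (96.07,116.29) → (229.67,118.48) → (68.24,34.23) → (181.17,91.57) → (58.34,58.57)

[2] `<path>` closed polygon, #ff00ff→score S411 F2117: (144.45,46.98) → (252.29,32.79) → (229.84,80.53) → (78.53,78.78) → (109.83,69.51) → (135.69,93.08) → (144.45,46.98) (closed)

[3] `<polyline>` open polyline, #ff00ff→score S411 F2117: (280.43,28.75) → (214.59,98.96) → (117.51,55.24) → (208.09,95.62) → (193.76,131.07) → (143.41,49.72)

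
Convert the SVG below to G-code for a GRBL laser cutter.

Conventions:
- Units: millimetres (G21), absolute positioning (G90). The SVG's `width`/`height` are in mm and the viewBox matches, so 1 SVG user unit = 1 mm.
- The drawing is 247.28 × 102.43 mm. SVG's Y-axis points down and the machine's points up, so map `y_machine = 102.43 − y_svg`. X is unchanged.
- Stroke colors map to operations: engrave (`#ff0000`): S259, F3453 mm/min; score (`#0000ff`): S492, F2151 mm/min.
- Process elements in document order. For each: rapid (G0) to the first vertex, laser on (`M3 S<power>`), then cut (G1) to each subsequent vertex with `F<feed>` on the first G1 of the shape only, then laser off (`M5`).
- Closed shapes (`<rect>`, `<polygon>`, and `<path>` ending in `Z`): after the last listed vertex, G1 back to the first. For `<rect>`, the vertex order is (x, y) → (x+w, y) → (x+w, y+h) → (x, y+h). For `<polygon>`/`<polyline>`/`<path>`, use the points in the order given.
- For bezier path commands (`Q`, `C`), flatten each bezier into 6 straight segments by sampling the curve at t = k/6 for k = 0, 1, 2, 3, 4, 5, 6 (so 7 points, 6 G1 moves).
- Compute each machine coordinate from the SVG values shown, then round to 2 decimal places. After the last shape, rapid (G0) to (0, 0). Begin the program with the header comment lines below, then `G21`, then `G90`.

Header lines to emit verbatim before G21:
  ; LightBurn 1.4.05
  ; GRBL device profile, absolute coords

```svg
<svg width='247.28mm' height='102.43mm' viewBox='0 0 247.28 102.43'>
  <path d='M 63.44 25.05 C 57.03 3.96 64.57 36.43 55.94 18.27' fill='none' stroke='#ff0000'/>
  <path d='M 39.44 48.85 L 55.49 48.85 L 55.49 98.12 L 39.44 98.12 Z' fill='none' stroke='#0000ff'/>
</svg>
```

; LightBurn 1.4.05
; GRBL device profile, absolute coords
G21
G90
G0 X63.44 Y77.38
M3 S259
G1 X61.26 Y83.94 F3453
G1 X60.56 Y84.48
G1 X60.52 Y81.87
G1 X60.30 Y79.02
G1 X59.05 Y78.82
G1 X55.94 Y84.16
M5
G0 X39.44 Y53.58
M3 S492
G1 X55.49 Y53.58 F2151
G1 X55.49 Y4.31
G1 X39.44 Y4.31
G1 X39.44 Y53.58
M5
G0 X0.00 Y0.00

Since the viewBox matches the mm dimensions, user units are millimetres directly. The only transform is the Y-flip y_m = 102.43 − y_svg.

Shape 1 is a cubic bezier drawn with `<path>`. Its stroke #ff0000 means engrave at S259, F3453. After flipping Y the toolpath is (63.44,77.38) → (61.26,83.94) → (60.56,84.48) → (60.52,81.87) → (60.30,79.02) → (59.05,78.82) → (55.94,84.16).

Shape 2 is a rectangle drawn with `<path>`. Its stroke #0000ff means score at S492, F2151. After flipping Y the toolpath is (39.44,53.58) → (55.49,53.58) → (55.49,4.31) → (39.44,4.31) → (39.44,53.58), returning to the start.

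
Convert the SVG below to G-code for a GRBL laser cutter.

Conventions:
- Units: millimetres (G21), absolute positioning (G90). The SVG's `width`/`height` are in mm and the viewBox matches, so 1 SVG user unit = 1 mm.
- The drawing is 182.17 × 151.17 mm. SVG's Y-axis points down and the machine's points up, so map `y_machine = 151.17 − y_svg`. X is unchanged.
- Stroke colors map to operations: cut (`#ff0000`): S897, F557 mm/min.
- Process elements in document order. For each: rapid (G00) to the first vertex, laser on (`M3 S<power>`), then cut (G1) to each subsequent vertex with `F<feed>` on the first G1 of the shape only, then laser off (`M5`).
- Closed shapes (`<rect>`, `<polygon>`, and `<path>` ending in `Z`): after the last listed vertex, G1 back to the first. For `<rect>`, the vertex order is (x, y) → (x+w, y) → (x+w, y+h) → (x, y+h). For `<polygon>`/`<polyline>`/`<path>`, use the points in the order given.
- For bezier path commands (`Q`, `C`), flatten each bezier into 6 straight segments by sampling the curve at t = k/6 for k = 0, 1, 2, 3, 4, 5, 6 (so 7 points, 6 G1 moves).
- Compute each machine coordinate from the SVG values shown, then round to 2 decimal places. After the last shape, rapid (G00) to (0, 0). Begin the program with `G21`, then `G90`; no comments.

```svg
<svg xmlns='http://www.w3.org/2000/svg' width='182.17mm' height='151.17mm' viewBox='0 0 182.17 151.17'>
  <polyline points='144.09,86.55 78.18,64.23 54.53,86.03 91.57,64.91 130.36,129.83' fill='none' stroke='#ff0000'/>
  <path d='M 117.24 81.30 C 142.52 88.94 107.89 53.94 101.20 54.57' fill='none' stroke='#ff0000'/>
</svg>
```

1 u = 1 mm; y_m = 151.17 − y.

[1] `<polyline>` open polyline, #ff0000→cut S897 F557: (144.09,64.62) → (78.18,86.94) → (54.53,65.14) → (91.57,86.26) → (130.36,21.34)

[2] `<path>` cubic bezier, #ff0000→cut S897 F557: (117.24,69.87) → (125.29,69.24) → (125.80,73.54) → (121.21,80.61) → (113.95,88.25) → (106.47,94.31) → (101.20,96.60)

G21
G90
G00 X144.09 Y64.62
M3 S897
G1 X78.18 Y86.94 F557
G1 X54.53 Y65.14
G1 X91.57 Y86.26
G1 X130.36 Y21.34
M5
G00 X117.24 Y69.87
M3 S897
G1 X125.29 Y69.24 F557
G1 X125.80 Y73.54
G1 X121.21 Y80.61
G1 X113.95 Y88.25
G1 X106.47 Y94.31
G1 X101.20 Y96.60
M5
G00 X0.00 Y0.00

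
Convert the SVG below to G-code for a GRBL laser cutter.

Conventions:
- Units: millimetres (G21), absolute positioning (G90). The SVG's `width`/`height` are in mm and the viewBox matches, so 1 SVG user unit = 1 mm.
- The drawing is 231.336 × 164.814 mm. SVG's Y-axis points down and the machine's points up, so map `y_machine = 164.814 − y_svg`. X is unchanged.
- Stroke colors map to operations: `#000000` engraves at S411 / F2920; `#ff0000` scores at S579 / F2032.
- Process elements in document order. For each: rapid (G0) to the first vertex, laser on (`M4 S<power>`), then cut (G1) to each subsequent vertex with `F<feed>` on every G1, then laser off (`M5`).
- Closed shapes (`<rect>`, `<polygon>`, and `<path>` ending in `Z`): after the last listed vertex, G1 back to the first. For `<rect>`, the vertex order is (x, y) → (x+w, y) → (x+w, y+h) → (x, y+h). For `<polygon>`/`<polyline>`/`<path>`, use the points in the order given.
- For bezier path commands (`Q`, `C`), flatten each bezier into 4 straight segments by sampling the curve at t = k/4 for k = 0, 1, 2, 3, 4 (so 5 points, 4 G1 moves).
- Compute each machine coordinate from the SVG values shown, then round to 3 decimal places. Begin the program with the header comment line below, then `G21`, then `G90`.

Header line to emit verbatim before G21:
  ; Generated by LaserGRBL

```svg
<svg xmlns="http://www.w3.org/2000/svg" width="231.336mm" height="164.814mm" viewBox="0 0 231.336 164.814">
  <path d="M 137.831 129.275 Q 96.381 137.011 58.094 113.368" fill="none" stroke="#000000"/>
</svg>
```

Since the viewBox matches the mm dimensions, user units are millimetres directly. The only transform is the Y-flip y_m = 164.814 − y_svg.

Shape 1 is a quadratic bezier drawn with `<path>`. Its stroke #000000 means engrave at S411, F2920. After flipping Y the toolpath is (137.831,35.539) → (117.304,33.632) → (97.172,35.648) → (77.435,41.586) → (58.094,51.446).

; Generated by LaserGRBL
G21
G90
G0 X137.831 Y35.539
M4 S411
G1 X117.304 Y33.632 F2920
G1 X97.172 Y35.648 F2920
G1 X77.435 Y41.586 F2920
G1 X58.094 Y51.446 F2920
M5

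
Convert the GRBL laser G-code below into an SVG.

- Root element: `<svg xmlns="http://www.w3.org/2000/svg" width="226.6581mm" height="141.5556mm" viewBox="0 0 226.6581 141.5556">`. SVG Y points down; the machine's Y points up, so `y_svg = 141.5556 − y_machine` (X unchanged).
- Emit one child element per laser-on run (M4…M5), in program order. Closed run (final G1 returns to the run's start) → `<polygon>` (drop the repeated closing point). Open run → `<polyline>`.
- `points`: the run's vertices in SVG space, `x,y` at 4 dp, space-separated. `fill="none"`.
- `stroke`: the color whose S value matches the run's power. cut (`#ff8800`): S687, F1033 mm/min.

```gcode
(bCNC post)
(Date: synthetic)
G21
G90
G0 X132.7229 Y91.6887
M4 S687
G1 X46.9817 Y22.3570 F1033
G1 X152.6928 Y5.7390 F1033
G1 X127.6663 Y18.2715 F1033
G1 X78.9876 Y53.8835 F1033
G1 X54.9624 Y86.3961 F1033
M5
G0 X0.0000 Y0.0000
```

Each laser-on run becomes one SVG element. Flip Y back into SVG space with y_svg = 141.5556 − y_machine. Every run uses S687, so all elements get stroke `#ff8800` (cut).

Run 1: The run is open, so emit a `<polyline>` with points (Y-flipped): 132.7229,49.8669 46.9817,119.1986 152.6928,135.8166 127.6663,123.2841 78.9876,87.6721 54.9624,55.1595.

<svg xmlns="http://www.w3.org/2000/svg" width="226.6581mm" height="141.5556mm" viewBox="0 0 226.6581 141.5556">
  <polyline points="132.7229,49.8669 46.9817,119.1986 152.6928,135.8166 127.6663,123.2841 78.9876,87.6721 54.9624,55.1595" fill="none" stroke="#ff8800"/>
</svg>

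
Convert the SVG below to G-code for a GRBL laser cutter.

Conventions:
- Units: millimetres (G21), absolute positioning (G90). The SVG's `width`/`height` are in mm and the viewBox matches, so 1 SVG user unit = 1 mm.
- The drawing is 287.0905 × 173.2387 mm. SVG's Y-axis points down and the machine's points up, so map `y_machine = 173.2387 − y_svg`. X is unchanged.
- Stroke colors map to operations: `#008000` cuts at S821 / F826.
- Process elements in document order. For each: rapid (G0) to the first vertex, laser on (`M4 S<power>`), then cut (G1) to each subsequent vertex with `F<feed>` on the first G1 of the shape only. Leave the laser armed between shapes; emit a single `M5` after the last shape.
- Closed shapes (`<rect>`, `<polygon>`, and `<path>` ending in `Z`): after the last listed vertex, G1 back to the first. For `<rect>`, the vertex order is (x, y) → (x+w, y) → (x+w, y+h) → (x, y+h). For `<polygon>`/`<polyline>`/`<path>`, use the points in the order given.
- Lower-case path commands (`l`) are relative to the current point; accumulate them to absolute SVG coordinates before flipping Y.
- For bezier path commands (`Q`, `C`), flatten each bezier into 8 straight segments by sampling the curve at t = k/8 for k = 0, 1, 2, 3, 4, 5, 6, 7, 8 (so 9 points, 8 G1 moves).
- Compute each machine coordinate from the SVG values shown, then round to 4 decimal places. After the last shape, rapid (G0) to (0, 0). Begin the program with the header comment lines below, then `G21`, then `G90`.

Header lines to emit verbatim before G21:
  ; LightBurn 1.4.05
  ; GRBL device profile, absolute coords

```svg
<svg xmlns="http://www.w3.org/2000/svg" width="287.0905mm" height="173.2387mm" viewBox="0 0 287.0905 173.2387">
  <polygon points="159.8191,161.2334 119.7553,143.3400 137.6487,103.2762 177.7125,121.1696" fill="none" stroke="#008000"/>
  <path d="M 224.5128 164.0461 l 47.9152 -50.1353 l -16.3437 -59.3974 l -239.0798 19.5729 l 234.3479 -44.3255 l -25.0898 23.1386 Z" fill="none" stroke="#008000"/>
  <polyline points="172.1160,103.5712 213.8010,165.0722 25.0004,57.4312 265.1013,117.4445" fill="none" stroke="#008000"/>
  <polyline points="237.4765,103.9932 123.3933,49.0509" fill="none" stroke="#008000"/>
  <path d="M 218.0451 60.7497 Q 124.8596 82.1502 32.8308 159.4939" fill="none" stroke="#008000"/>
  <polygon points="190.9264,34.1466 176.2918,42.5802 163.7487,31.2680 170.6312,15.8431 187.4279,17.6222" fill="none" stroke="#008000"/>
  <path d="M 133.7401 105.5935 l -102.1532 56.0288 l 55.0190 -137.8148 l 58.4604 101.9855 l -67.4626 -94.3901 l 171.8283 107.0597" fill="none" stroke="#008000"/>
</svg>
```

; LightBurn 1.4.05
; GRBL device profile, absolute coords
G21
G90
G0 X159.8191 Y12.0053
M4 S821
G1 X119.7553 Y29.8987 F826
G1 X137.6487 Y69.9625
G1 X177.7125 Y52.0691
G1 X159.8191 Y12.0053
G0 X224.5128 Y9.1926
M4 S821
G1 X272.4280 Y59.3279 F826
G1 X256.0843 Y118.7253
G1 X17.0045 Y99.1524
G1 X251.3524 Y143.4779
G1 X226.2626 Y120.3393
G1 X224.5128 Y9.1926
G0 X172.1160 Y69.6675
M4 S821
G1 X213.8010 Y8.1665 F826
G1 X25.0004 Y115.8075
G1 X265.1013 Y55.7942
G0 X237.4765 Y69.2455
M4 S821
G1 X123.3933 Y124.1878 F826
G0 X218.0451 Y112.4890
M4 S821
G1 X194.7668 Y106.2648 F826
G1 X171.5246 Y98.2923
G1 X148.3186 Y88.5716
G1 X125.1488 Y77.1027
G1 X102.0151 Y63.8856
G1 X78.9175 Y48.9202
G1 X55.8561 Y32.2066
G1 X32.8308 Y13.7448
G0 X190.9264 Y139.0921
M4 S821
G1 X176.2918 Y130.6585 F826
G1 X163.7487 Y141.9707
G1 X170.6312 Y157.3956
G1 X187.4279 Y155.6165
G1 X190.9264 Y139.0921
G0 X133.7401 Y67.6452
M4 S821
G1 X31.5869 Y11.6164 F826
G1 X86.6059 Y149.4312
G1 X145.0663 Y47.4457
G1 X77.6037 Y141.8358
G1 X249.4320 Y34.7761
M5
G0 X0.0000 Y0.0000

1 u = 1 mm; y_m = 173.2387 − y.

[1] `<polygon>` regular polygon, #008000→cut S821 F826: (159.8191,12.0053) → (119.7553,29.8987) → (137.6487,69.9625) → (177.7125,52.0691) → (159.8191,12.0053) (closed)

[2] `<path>` closed polygon, #008000→cut S821 F826: (224.5128,9.1926) → (272.4280,59.3279) → (256.0843,118.7253) → (17.0045,99.1524) → (251.3524,143.4779) → (226.2626,120.3393) → (224.5128,9.1926) (closed)

[3] `<polyline>` open polyline, #008000→cut S821 F826: (172.1160,69.6675) → (213.8010,8.1665) → (25.0004,115.8075) → (265.1013,55.7942)

[4] `<polyline>` line segment, #008000→cut S821 F826: (237.4765,69.2455) → (123.3933,124.1878)

[5] `<path>` quadratic bezier, #008000→cut S821 F826: (218.0451,112.4890) → (194.7668,106.2648) → (171.5246,98.2923) → (148.3186,88.5716) → (125.1488,77.1027) → (102.0151,63.8856) → (78.9175,48.9202) → (55.8561,32.2066) → (32.8308,13.7448)

[6] `<polygon>` regular polygon, #008000→cut S821 F826: (190.9264,139.0921) → (176.2918,130.6585) → (163.7487,141.9707) → (170.6312,157.3956) → (187.4279,155.6165) → (190.9264,139.0921) (closed)

[7] `<path>` open polyline, #008000→cut S821 F826: (133.7401,67.6452) → (31.5869,11.6164) → (86.6059,149.4312) → (145.0663,47.4457) → (77.6037,141.8358) → (249.4320,34.7761)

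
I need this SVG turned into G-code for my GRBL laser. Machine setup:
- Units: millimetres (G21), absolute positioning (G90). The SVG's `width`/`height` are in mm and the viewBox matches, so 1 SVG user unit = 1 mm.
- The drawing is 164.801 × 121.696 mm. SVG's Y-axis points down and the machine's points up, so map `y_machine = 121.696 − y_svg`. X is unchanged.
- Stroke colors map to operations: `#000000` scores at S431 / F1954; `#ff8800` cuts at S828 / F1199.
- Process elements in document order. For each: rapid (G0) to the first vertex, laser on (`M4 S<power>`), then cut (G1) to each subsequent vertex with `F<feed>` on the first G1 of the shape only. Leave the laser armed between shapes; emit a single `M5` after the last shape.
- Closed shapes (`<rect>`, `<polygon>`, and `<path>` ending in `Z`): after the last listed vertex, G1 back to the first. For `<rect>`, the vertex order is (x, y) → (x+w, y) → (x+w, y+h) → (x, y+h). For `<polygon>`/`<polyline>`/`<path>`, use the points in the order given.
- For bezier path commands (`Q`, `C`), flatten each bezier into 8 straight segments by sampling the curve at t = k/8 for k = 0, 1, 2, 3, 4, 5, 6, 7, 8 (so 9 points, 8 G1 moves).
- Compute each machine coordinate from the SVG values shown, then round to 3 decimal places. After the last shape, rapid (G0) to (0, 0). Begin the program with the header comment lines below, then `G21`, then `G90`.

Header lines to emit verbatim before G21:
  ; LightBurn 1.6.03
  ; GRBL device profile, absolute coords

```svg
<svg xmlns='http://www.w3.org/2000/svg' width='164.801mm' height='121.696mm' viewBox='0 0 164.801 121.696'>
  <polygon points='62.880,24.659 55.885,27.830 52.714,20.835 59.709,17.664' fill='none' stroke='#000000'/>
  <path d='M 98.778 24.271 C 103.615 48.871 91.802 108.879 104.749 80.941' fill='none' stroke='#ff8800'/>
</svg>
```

1 u = 1 mm; y_m = 121.696 − y.

[1] `<polygon>` regular polygon, #000000→score S431 F1954: (62.880,97.037) → (55.885,93.866) → (52.714,100.861) → (59.709,104.032) → (62.880,97.037) (closed)

[2] `<path>` cubic bezier, #ff8800→cut S828 F1199: (98.778,97.425) → (99.892,86.781) → (99.931,74.263) → (99.379,61.317) → (98.722,49.388) → (98.446,39.922) → (99.034,34.364) → (100.974,34.160) → (104.749,40.755)

; LightBurn 1.6.03
; GRBL device profile, absolute coords
G21
G90
G0 X62.880 Y97.037
M4 S431
G1 X55.885 Y93.866 F1954
G1 X52.714 Y100.861
G1 X59.709 Y104.032
G1 X62.880 Y97.037
G0 X98.778 Y97.425
M4 S828
G1 X99.892 Y86.781 F1199
G1 X99.931 Y74.263
G1 X99.379 Y61.317
G1 X98.722 Y49.388
G1 X98.446 Y39.922
G1 X99.034 Y34.364
G1 X100.974 Y34.160
G1 X104.749 Y40.755
M5
G0 X0.000 Y0.000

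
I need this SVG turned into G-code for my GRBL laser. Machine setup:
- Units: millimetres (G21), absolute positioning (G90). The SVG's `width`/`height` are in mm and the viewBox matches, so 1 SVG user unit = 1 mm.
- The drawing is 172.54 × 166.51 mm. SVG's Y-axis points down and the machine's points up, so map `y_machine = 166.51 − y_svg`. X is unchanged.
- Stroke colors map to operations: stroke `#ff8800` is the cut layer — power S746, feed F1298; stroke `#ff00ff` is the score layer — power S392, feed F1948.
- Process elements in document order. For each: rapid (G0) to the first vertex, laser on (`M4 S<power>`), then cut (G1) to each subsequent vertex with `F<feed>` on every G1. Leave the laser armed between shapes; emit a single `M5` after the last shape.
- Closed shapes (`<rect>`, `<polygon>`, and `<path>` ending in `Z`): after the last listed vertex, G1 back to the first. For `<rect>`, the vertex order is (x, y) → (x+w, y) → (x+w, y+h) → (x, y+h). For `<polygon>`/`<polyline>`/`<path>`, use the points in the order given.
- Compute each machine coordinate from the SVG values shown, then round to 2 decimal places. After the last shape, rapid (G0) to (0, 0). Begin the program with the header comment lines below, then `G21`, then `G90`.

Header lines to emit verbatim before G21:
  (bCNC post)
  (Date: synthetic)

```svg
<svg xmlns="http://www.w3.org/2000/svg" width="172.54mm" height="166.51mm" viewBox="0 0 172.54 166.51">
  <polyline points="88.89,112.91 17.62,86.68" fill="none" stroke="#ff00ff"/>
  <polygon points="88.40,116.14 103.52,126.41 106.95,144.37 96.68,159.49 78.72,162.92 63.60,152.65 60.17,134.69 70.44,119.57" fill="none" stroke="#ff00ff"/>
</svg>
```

Since the viewBox matches the mm dimensions, user units are millimetres directly. The only transform is the Y-flip y_m = 166.51 − y_svg.

Shape 1 is a line segment drawn with `<polyline>`. Its stroke #ff00ff means score at S392, F1948. After flipping Y the toolpath is (88.89,53.60) → (17.62,79.83).

Shape 2 is a regular polygon drawn with `<polygon>`. Its stroke #ff00ff means score at S392, F1948. After flipping Y the toolpath is (88.40,50.37) → (103.52,40.10) → (106.95,22.14) → (96.68,7.02) → (78.72,3.59) → (63.60,13.86) → (60.17,31.82) → (70.44,46.94) → (88.40,50.37), returning to the start.

(bCNC post)
(Date: synthetic)
G21
G90
G0 X88.89 Y53.60
M4 S392
G1 X17.62 Y79.83 F1948
G0 X88.40 Y50.37
M4 S392
G1 X103.52 Y40.10 F1948
G1 X106.95 Y22.14 F1948
G1 X96.68 Y7.02 F1948
G1 X78.72 Y3.59 F1948
G1 X63.60 Y13.86 F1948
G1 X60.17 Y31.82 F1948
G1 X70.44 Y46.94 F1948
G1 X88.40 Y50.37 F1948
M5
G0 X0.00 Y0.00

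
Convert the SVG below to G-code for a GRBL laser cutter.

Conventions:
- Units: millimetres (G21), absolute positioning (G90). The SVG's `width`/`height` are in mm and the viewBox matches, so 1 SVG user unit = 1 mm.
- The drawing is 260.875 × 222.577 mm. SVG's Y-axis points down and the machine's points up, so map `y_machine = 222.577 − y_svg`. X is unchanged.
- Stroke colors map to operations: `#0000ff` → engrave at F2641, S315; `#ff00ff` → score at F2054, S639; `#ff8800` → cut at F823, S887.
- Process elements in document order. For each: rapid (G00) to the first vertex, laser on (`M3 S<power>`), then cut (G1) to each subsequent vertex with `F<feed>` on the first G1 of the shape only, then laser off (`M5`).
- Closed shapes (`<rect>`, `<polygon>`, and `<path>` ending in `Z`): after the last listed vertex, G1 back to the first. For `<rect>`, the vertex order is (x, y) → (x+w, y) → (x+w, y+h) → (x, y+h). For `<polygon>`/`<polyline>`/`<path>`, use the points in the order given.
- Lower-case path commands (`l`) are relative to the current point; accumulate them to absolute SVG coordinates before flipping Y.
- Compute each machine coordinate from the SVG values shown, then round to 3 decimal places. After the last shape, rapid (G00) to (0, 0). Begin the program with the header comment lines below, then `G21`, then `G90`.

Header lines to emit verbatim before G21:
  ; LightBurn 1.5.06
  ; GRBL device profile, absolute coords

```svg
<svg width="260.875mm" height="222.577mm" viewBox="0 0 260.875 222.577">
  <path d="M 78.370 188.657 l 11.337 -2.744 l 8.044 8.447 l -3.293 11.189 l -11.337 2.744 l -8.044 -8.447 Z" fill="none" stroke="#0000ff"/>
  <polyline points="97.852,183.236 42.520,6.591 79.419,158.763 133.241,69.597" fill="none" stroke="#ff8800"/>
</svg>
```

; LightBurn 1.5.06
; GRBL device profile, absolute coords
G21
G90
G00 X78.370 Y33.920
M3 S315
G1 X89.707 Y36.664 F2641
G1 X97.751 Y28.217
G1 X94.458 Y17.028
G1 X83.121 Y14.284
G1 X75.077 Y22.731
G1 X78.370 Y33.920
M5
G00 X97.852 Y39.341
M3 S887
G1 X42.520 Y215.986 F823
G1 X79.419 Y63.814
G1 X133.241 Y152.980
M5
G00 X0.000 Y0.000

viewBox `0 0 260.875 222.577` with mm width/height → 1 unit = 1 mm. Flip: y_m = 222.577 − y_svg.

**Shape 1** — `<path>` regular polygon, stroke `#0000ff` → engrave (S315, F2641). Machine vertices: (78.370,33.920) → (89.707,36.664) → (97.751,28.217) → (94.458,17.028) → (83.121,14.284) → (75.077,22.731) → (78.370,33.920). Closed: final G1 returns to the first vertex.

**Shape 2** — `<polyline>` open polyline, stroke `#ff8800` → cut (S887, F823). Machine vertices: (97.852,39.341) → (42.520,215.986) → (79.419,63.814) → (133.241,152.980). Open path.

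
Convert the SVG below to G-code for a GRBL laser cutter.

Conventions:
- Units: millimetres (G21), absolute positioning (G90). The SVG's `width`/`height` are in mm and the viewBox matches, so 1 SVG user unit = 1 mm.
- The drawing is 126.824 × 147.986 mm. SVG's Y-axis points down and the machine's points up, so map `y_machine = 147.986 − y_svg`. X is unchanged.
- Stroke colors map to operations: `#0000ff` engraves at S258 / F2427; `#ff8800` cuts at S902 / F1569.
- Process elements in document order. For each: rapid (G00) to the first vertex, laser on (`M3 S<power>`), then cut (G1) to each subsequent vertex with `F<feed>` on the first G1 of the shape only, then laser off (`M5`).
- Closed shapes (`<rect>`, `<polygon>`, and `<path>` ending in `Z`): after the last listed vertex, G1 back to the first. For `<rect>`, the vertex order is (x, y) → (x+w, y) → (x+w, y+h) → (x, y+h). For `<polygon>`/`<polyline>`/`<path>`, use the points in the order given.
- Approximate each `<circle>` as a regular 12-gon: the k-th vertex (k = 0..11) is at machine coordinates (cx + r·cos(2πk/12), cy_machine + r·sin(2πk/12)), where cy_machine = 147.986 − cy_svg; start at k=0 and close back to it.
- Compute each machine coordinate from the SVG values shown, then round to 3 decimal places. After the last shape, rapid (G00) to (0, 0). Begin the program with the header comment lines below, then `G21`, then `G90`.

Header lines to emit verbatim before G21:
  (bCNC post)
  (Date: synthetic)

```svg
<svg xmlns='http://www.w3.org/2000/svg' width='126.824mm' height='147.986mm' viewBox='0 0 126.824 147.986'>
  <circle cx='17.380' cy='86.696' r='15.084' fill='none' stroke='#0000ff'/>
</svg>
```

viewBox `0 0 126.824 147.986` with mm width/height → 1 unit = 1 mm. Flip: y_m = 147.986 − y_svg.

**Shape 1** — `<circle>` circle, stroke `#0000ff` → engrave (S258, F2427). Machine vertices: (32.464,61.290) → (30.443,68.832) → (24.922,74.353) → (17.380,76.374) → (9.838,74.353) → (4.317,68.832) → (2.296,61.290) → (4.317,53.748) → (9.838,48.227) → (17.380,46.206) → (24.922,48.227) → (30.443,53.748) → (32.464,61.290). Closed: final G1 returns to the first vertex.

(bCNC post)
(Date: synthetic)
G21
G90
G00 X32.464 Y61.290
M3 S258
G1 X30.443 Y68.832 F2427
G1 X24.922 Y74.353
G1 X17.380 Y76.374
G1 X9.838 Y74.353
G1 X4.317 Y68.832
G1 X2.296 Y61.290
G1 X4.317 Y53.748
G1 X9.838 Y48.227
G1 X17.380 Y46.206
G1 X24.922 Y48.227
G1 X30.443 Y53.748
G1 X32.464 Y61.290
M5
G00 X0.000 Y0.000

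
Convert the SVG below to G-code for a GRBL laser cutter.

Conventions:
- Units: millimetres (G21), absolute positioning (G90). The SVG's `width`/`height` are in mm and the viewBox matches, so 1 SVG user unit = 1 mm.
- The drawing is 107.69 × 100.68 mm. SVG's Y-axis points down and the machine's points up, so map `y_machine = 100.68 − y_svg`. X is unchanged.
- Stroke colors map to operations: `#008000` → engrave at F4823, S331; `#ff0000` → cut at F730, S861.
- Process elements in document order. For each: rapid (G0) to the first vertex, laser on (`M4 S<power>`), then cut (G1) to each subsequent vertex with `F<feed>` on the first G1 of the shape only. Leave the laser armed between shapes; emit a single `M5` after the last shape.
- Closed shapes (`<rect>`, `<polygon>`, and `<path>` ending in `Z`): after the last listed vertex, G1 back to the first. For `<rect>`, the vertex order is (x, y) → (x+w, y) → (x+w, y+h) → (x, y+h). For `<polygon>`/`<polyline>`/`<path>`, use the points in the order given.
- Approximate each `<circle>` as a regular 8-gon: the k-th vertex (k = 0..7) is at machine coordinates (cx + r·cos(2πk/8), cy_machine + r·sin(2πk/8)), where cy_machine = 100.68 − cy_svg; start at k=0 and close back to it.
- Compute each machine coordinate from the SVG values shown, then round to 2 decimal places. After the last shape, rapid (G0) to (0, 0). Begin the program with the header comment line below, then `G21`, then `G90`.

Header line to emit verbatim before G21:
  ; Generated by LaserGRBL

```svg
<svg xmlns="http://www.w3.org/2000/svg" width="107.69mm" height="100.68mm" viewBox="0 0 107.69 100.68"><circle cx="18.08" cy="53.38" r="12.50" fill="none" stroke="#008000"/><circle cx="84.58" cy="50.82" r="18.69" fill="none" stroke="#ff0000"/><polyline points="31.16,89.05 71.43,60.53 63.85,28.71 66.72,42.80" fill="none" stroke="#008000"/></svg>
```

; Generated by LaserGRBL
G21
G90
G0 X30.58 Y47.30
M4 S331
G1 X26.92 Y56.14 F4823
G1 X18.08 Y59.80
G1 X9.24 Y56.14
G1 X5.58 Y47.30
G1 X9.24 Y38.46
G1 X18.08 Y34.80
G1 X26.92 Y38.46
G1 X30.58 Y47.30
G0 X103.27 Y49.86
M4 S861
G1 X97.80 Y63.08 F730
G1 X84.58 Y68.55
G1 X71.36 Y63.08
G1 X65.89 Y49.86
G1 X71.36 Y36.64
G1 X84.58 Y31.17
G1 X97.80 Y36.64
G1 X103.27 Y49.86
G0 X31.16 Y11.63
M4 S331
G1 X71.43 Y40.15 F4823
G1 X63.85 Y71.97
G1 X66.72 Y57.88
M5
G0 X0.00 Y0.00

1 u = 1 mm; y_m = 100.68 − y.

[1] `<circle>` circle, #008000→engrave S331 F4823: (30.58,47.30) → (26.92,56.14) → (18.08,59.80) → (9.24,56.14) → (5.58,47.30) → (9.24,38.46) → (18.08,34.80) → (26.92,38.46) → (30.58,47.30) (closed)

[2] `<circle>` circle, #ff0000→cut S861 F730: (103.27,49.86) → (97.80,63.08) → (84.58,68.55) → (71.36,63.08) → (65.89,49.86) → (71.36,36.64) → (84.58,31.17) → (97.80,36.64) → (103.27,49.86) (closed)

[3] `<polyline>` open polyline, #008000→engrave S331 F4823: (31.16,11.63) → (71.43,40.15) → (63.85,71.97) → (66.72,57.88)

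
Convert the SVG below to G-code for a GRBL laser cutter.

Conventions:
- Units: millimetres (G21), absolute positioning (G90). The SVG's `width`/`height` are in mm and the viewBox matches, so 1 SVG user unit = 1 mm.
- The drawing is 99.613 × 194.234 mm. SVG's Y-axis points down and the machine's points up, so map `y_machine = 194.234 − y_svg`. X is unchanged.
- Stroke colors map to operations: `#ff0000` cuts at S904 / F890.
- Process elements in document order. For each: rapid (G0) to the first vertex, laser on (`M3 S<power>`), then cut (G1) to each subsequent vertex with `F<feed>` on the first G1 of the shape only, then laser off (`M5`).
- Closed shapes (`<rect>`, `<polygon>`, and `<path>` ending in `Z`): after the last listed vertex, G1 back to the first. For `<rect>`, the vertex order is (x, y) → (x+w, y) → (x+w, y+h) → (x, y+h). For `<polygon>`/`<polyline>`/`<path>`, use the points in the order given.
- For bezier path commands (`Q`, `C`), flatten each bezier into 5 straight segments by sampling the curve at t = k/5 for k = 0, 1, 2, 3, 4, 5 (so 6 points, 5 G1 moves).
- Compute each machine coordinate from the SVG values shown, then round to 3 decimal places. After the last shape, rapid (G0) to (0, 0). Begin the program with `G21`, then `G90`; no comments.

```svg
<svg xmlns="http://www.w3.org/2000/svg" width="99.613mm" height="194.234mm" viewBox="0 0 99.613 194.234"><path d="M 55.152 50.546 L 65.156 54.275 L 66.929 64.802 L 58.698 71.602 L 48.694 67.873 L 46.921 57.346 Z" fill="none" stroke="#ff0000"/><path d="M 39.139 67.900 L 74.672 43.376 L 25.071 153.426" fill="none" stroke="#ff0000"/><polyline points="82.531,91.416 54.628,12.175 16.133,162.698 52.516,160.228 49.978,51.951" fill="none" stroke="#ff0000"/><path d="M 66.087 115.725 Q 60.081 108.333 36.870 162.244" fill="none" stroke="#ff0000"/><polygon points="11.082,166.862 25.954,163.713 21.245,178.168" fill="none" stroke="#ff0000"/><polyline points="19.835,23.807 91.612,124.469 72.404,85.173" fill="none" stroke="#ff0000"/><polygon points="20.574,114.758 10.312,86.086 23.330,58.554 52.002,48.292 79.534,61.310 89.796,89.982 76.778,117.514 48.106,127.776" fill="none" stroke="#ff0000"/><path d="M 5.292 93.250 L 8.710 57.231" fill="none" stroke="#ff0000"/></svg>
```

1 u = 1 mm; y_m = 194.234 − y.

[1] `<path>` regular polygon, #ff0000→cut S904 F890: (55.152,143.688) → (65.156,139.959) → (66.929,129.432) → (58.698,122.632) → (48.694,126.361) → (46.921,136.888) → (55.152,143.688) (closed)

[2] `<path>` open polyline, #ff0000→cut S904 F890: (39.139,126.334) → (74.672,150.858) → (25.071,40.808)

[3] `<polyline>` open polyline, #ff0000→cut S904 F890: (82.531,102.818) → (54.628,182.059) → (16.133,31.536) → (52.516,34.006) → (49.978,142.283)

[4] `<path>` quadratic bezier, #ff0000→cut S904 F890: (66.087,78.509) → (62.996,79.014) → (58.529,74.614) → (52.686,65.310) → (45.466,51.102) → (36.870,31.990)

[5] `<polygon>` regular polygon, #ff0000→cut S904 F890: (11.082,27.372) → (25.954,30.521) → (21.245,16.066) → (11.082,27.372) (closed)

[6] `<polyline>` open polyline, #ff0000→cut S904 F890: (19.835,170.427) → (91.612,69.765) → (72.404,109.061)

[7] `<polygon>` regular polygon, #ff0000→cut S904 F890: (20.574,79.476) → (10.312,108.148) → (23.330,135.680) → (52.002,145.942) → (79.534,132.924) → (89.796,104.252) → (76.778,76.720) → (48.106,66.458) → (20.574,79.476) (closed)

[8] `<path>` line segment, #ff0000→cut S904 F890: (5.292,100.984) → (8.710,137.003)

G21
G90
G0 X55.152 Y143.688
M3 S904
G1 X65.156 Y139.959 F890
G1 X66.929 Y129.432
G1 X58.698 Y122.632
G1 X48.694 Y126.361
G1 X46.921 Y136.888
G1 X55.152 Y143.688
M5
G0 X39.139 Y126.334
M3 S904
G1 X74.672 Y150.858 F890
G1 X25.071 Y40.808
M5
G0 X82.531 Y102.818
M3 S904
G1 X54.628 Y182.059 F890
G1 X16.133 Y31.536
G1 X52.516 Y34.006
G1 X49.978 Y142.283
M5
G0 X66.087 Y78.509
M3 S904
G1 X62.996 Y79.014 F890
G1 X58.529 Y74.614
G1 X52.686 Y65.310
G1 X45.466 Y51.102
G1 X36.870 Y31.990
M5
G0 X11.082 Y27.372
M3 S904
G1 X25.954 Y30.521 F890
G1 X21.245 Y16.066
G1 X11.082 Y27.372
M5
G0 X19.835 Y170.427
M3 S904
G1 X91.612 Y69.765 F890
G1 X72.404 Y109.061
M5
G0 X20.574 Y79.476
M3 S904
G1 X10.312 Y108.148 F890
G1 X23.330 Y135.680
G1 X52.002 Y145.942
G1 X79.534 Y132.924
G1 X89.796 Y104.252
G1 X76.778 Y76.720
G1 X48.106 Y66.458
G1 X20.574 Y79.476
M5
G0 X5.292 Y100.984
M3 S904
G1 X8.710 Y137.003 F890
M5
G0 X0.000 Y0.000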